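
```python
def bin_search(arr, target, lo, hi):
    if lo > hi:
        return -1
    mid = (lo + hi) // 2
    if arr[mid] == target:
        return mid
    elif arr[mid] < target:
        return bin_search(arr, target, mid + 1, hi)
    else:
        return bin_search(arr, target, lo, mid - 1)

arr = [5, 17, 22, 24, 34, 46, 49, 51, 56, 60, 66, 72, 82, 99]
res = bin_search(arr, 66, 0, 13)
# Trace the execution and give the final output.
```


bin_search(arr, 66, 0, 13)
lo=0, hi=13, mid=6, arr[mid]=49
49 < 66, search right half
lo=7, hi=13, mid=10, arr[mid]=66
arr[10] == 66, found at index 10
= 10


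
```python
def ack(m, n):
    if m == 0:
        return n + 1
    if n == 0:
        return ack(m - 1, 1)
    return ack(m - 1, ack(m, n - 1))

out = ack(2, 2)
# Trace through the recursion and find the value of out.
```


ack(2, 2)
= ack(1, ack(2, 1))
First compute ack(2, 1) = 5
= ack(1, 5)
= 7


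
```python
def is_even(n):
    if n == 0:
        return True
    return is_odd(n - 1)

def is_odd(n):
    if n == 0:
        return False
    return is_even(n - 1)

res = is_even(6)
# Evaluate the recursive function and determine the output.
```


is_even(6)
= is_odd(5)
= is_even(4)
= is_odd(3)
= is_even(2)
= is_odd(1)
= is_even(0)
n == 0: return True
= True


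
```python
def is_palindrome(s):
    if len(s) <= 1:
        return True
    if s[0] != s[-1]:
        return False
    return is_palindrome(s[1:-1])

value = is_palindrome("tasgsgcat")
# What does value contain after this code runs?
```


is_palindrome("tasgsgcat")
"tasgsgcat": s[0]='t' == s[-1]='t' -> is_palindrome("asgsgca")
"asgsgca": s[0]='a' == s[-1]='a' -> is_palindrome("sgsgc")
"sgsgc": s[0]='s' != s[-1]='c' -> False
= False


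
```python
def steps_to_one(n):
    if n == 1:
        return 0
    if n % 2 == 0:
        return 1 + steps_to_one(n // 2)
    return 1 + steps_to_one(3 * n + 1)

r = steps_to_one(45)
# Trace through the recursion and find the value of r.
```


steps_to_one(45)
45 is odd -> 3*45+1 = 136 -> steps_to_one(136)
136 is even -> steps_to_one(68)
68 is even -> steps_to_one(34)
34 is even -> steps_to_one(17)
17 is odd -> 3*17+1 = 52 -> steps_to_one(52)
52 is even -> steps_to_one(26)
26 is even -> steps_to_one(13)
13 is odd -> 3*13+1 = 40 -> steps_to_one(40)
40 is even -> steps_to_one(20)
20 is even -> steps_to_one(10)
10 is even -> steps_to_one(5)
5 is odd -> 3*5+1 = 16 -> steps_to_one(16)
16 is even -> steps_to_one(8)
8 is even -> steps_to_one(4)
4 is even -> steps_to_one(2)
2 is even -> steps_to_one(1)
Reached 1 after 16 steps
= 16


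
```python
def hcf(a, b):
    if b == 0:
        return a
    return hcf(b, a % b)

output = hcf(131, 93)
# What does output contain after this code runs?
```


hcf(131, 93)
= hcf(93, 131 % 93) = hcf(93, 38)
= hcf(38, 93 % 38) = hcf(38, 17)
= hcf(17, 38 % 17) = hcf(17, 4)
= hcf(4, 17 % 4) = hcf(4, 1)
= hcf(1, 4 % 1) = hcf(1, 0)
b == 0, return a = 1


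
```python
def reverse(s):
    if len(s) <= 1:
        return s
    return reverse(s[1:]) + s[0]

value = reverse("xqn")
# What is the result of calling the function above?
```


reverse("xqn")
= reverse("qn") + "x"
= reverse("n") + "q" + "x"
= "n" + "q" + "x"
= "nqx"


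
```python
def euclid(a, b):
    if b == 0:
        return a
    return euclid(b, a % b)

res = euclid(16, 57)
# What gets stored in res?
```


euclid(16, 57)
= euclid(57, 16 % 57) = euclid(57, 16)
= euclid(16, 57 % 16) = euclid(16, 9)
= euclid(9, 16 % 9) = euclid(9, 7)
= euclid(7, 9 % 7) = euclid(7, 2)
= euclid(2, 7 % 2) = euclid(2, 1)
= euclid(1, 2 % 1) = euclid(1, 0)
b == 0, return a = 1


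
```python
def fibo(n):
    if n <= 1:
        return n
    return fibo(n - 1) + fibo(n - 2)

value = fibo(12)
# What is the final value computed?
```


fibo(12)
= fibo(11) + fibo(10)
= (fibo(10) + fibo(9)) + fibo(10)
Computing bottom-up: fibo(0)=0, fibo(1)=1, fibo(2)=1, fibo(3)=2, fibo(4)=3, fibo(5)=5, fibo(6)=8, fibo(7)=13, fibo(8)=21, fibo(9)=34, fibo(10)=55, fibo(11)=89, fibo(12)=144
= 144


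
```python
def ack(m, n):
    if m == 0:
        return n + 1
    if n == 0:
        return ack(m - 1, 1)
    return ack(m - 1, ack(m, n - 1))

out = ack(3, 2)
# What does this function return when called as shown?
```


ack(3, 2)
= ack(2, ack(3, 1))
First compute ack(3, 1) = 13
= ack(2, 13)
= 29


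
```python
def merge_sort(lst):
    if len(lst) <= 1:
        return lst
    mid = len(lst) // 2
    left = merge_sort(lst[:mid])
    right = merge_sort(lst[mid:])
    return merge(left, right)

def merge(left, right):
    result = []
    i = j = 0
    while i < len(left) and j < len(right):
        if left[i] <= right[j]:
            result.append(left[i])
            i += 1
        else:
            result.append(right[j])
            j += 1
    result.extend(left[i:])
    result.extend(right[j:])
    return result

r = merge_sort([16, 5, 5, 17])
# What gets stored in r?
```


merge_sort([16, 5, 5, 17])
Split into [16, 5] and [5, 17]
Left sorted: [5, 16]
Right sorted: [5, 17]
Merge [5, 16] and [5, 17]
= [5, 5, 16, 17]


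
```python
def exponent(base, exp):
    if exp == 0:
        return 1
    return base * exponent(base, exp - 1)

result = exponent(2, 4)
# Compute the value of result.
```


exponent(2, 4)
= 2 * exponent(2, 3)
= 2 * 2 * exponent(2, 2)
= 2 * 2 * 2 * exponent(2, 1)
= 2 * 2 * 2 * 2 * exponent(2, 0)
= 2 * 2 * 2 * 2 * 1
= 16


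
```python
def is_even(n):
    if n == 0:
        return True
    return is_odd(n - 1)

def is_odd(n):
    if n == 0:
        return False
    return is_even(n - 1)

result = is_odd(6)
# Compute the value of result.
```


is_odd(6)
= is_even(5)
= is_odd(4)
= is_even(3)
= is_odd(2)
= is_even(1)
= is_odd(0)
n == 0: return False
= False


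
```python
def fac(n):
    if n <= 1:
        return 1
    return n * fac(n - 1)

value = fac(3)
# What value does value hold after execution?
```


fac(3)
= 3 * fac(2)
= 3 * 2 * fac(1)
= 3 * 2 * 1
= 6


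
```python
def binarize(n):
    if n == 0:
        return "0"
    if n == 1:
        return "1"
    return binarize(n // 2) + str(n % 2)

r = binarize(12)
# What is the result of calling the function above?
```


binarize(12)
= binarize(6) + "0"
= binarize(3) + "0" + "0"
= binarize(1) + "1" + "0" + "0"
= "1" + "1" + "0" + "0"
= "1100"


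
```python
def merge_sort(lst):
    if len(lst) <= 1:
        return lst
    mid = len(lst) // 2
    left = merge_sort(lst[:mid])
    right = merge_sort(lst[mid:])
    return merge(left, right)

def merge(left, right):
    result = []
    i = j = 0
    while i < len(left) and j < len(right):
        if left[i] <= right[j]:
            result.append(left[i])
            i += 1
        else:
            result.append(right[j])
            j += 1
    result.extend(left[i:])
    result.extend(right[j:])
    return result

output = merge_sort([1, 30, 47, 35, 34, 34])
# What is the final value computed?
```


merge_sort([1, 30, 47, 35, 34, 34])
Split into [1, 30, 47] and [35, 34, 34]
Left sorted: [1, 30, 47]
Right sorted: [34, 34, 35]
Merge [1, 30, 47] and [34, 34, 35]
= [1, 30, 34, 34, 35, 47]


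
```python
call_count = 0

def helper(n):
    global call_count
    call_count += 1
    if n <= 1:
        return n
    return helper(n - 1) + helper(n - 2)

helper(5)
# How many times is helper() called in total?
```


helper(5) calls helper(4) and helper(3); each non-base call branches into two more.
Let C(k) = total number of calls made by helper(k), including the call to helper(k) itself.
Base cases: C(0) = 1, C(1) = 1
Recurrence: C(k) = 1 + C(k-1) + C(k-2)
  C(2) = 1 + C(1) + C(0) = 1 + 1 + 1 = 3
  C(3) = 1 + C(2) + C(1) = 1 + 3 + 1 = 5
  C(4) = 1 + C(3) + C(2) = 1 + 5 + 3 = 9
  C(5) = 1 + C(4) + C(3) = 1 + 9 + 5 = 15
Total calls = C(5) = 15


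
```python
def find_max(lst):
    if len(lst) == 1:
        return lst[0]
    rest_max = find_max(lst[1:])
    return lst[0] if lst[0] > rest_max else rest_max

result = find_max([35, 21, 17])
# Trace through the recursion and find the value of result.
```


find_max([35, 21, 17])
= compare 35 with find_max([21, 17])
= compare 21 with find_max([17])
Base: find_max([17]) = 17
compare 21 with 17: max = 21
compare 35 with 21: max = 35
= 35


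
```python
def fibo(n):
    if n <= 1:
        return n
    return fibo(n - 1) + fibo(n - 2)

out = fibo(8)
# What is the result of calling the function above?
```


fibo(8)
= fibo(7) + fibo(6)
= (fibo(6) + fibo(5)) + fibo(6)
Computing bottom-up: fibo(0)=0, fibo(1)=1, fibo(2)=1, fibo(3)=2, fibo(4)=3, fibo(5)=5, fibo(6)=8, fibo(7)=13, fibo(8)=21
= 21


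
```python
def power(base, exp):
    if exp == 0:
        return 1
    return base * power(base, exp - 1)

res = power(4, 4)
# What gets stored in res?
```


power(4, 4)
= 4 * power(4, 3)
= 4 * 4 * power(4, 2)
= 4 * 4 * 4 * power(4, 1)
= 4 * 4 * 4 * 4 * power(4, 0)
= 4 * 4 * 4 * 4 * 1
= 256


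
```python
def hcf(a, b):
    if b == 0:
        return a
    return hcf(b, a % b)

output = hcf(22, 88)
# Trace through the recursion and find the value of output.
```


hcf(22, 88)
= hcf(88, 22 % 88) = hcf(88, 22)
= hcf(22, 88 % 22) = hcf(22, 0)
b == 0, return a = 22


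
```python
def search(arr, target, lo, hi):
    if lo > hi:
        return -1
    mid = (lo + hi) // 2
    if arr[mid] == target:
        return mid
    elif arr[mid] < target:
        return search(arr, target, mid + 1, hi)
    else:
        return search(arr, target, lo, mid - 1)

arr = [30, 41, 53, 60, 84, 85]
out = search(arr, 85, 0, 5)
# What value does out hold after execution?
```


search(arr, 85, 0, 5)
lo=0, hi=5, mid=2, arr[mid]=53
53 < 85, search right half
lo=3, hi=5, mid=4, arr[mid]=84
84 < 85, search right half
lo=5, hi=5, mid=5, arr[mid]=85
arr[5] == 85, found at index 5
= 5


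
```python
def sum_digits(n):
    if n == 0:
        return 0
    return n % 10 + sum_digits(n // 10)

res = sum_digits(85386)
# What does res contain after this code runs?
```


sum_digits(85386)
= 6 + sum_digits(8538)
= 6 + 8 + sum_digits(853)
= 6 + 8 + 3 + sum_digits(85)
= 6 + 8 + 3 + 5 + sum_digits(8)
= 6 + 8 + 3 + 5 + 8 + sum_digits(0)
= 6 + 8 + 3 + 5 + 8 + 0
= 30


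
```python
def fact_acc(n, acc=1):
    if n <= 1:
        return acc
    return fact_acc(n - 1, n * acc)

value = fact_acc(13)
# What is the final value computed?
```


fact_acc(13, 1)
= fact_acc(12, 13 * 1) = fact_acc(12, 13)
= fact_acc(11, 12 * 13) = fact_acc(11, 156)
= fact_acc(10, 11 * 156) = fact_acc(10, 1716)
= fact_acc(9, 10 * 1716) = fact_acc(9, 17160)
= fact_acc(8, 9 * 17160) = fact_acc(8, 154440)
= fact_acc(7, 8 * 154440) = fact_acc(7, 1235520)
= fact_acc(6, 7 * 1235520) = fact_acc(6, 8648640)
= fact_acc(5, 6 * 8648640) = fact_acc(5, 51891840)
= fact_acc(4, 5 * 51891840) = fact_acc(4, 259459200)
= fact_acc(3, 4 * 259459200) = fact_acc(3, 1037836800)
= fact_acc(2, 3 * 1037836800) = fact_acc(2, 3113510400)
= fact_acc(1, 2 * 3113510400) = fact_acc(1, 6227020800)
n <= 1, return acc = 6227020800


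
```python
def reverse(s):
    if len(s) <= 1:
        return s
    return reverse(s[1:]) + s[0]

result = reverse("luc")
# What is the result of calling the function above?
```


reverse("luc")
= reverse("uc") + "l"
= reverse("c") + "u" + "l"
= "c" + "u" + "l"
= "cul"


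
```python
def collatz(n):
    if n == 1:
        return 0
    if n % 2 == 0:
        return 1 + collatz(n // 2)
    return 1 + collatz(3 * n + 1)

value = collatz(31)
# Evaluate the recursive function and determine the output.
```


collatz(31)
31 is odd -> 3*31+1 = 94 -> collatz(94)
94 is even -> collatz(47)
47 is odd -> 3*47+1 = 142 -> collatz(142)
142 is even -> collatz(71)
71 is odd -> 3*71+1 = 214 -> collatz(214)
214 is even -> collatz(107)
107 is odd -> 3*107+1 = 322 -> collatz(322)
322 is even -> collatz(161)
161 is odd -> 3*161+1 = 484 -> collatz(484)
484 is even -> collatz(242)
242 is even -> collatz(121)
121 is odd -> 3*121+1 = 364 -> collatz(364)
364 is even -> collatz(182)
182 is even -> collatz(91)
91 is odd -> 3*91+1 = 274 -> collatz(274)
274 is even -> collatz(137)
137 is odd -> 3*137+1 = 412 -> collatz(412)
412 is even -> collatz(206)
206 is even -> collatz(103)
103 is odd -> 3*103+1 = 310 -> collatz(310)
310 is even -> collatz(155)
155 is odd -> 3*155+1 = 466 -> collatz(466)
466 is even -> collatz(233)
233 is odd -> 3*233+1 = 700 -> collatz(700)
700 is even -> collatz(350)
350 is even -> collatz(175)
175 is odd -> 3*175+1 = 526 -> collatz(526)
526 is even -> collatz(263)
263 is odd -> 3*263+1 = 790 -> collatz(790)
790 is even -> collatz(395)
395 is odd -> 3*395+1 = 1186 -> collatz(1186)
1186 is even -> collatz(593)
593 is odd -> 3*593+1 = 1780 -> collatz(1780)
1780 is even -> collatz(890)
890 is even -> collatz(445)
445 is odd -> 3*445+1 = 1336 -> collatz(1336)
1336 is even -> collatz(668)
668 is even -> collatz(334)
334 is even -> collatz(167)
167 is odd -> 3*167+1 = 502 -> collatz(502)
502 is even -> collatz(251)
251 is odd -> 3*251+1 = 754 -> collatz(754)
754 is even -> collatz(377)
377 is odd -> 3*377+1 = 1132 -> collatz(1132)
1132 is even -> collatz(566)
566 is even -> collatz(283)
283 is odd -> 3*283+1 = 850 -> collatz(850)
850 is even -> collatz(425)
425 is odd -> 3*425+1 = 1276 -> collatz(1276)
1276 is even -> collatz(638)
638 is even -> collatz(319)
319 is odd -> 3*319+1 = 958 -> collatz(958)
958 is even -> collatz(479)
479 is odd -> 3*479+1 = 1438 -> collatz(1438)
1438 is even -> collatz(719)
719 is odd -> 3*719+1 = 2158 -> collatz(2158)
2158 is even -> collatz(1079)
1079 is odd -> 3*1079+1 = 3238 -> collatz(3238)
3238 is even -> collatz(1619)
1619 is odd -> 3*1619+1 = 4858 -> collatz(4858)
4858 is even -> collatz(2429)
2429 is odd -> 3*2429+1 = 7288 -> collatz(7288)
7288 is even -> collatz(3644)
3644 is even -> collatz(1822)
1822 is even -> collatz(911)
911 is odd -> 3*911+1 = 2734 -> collatz(2734)
2734 is even -> collatz(1367)
1367 is odd -> 3*1367+1 = 4102 -> collatz(4102)
4102 is even -> collatz(2051)
2051 is odd -> 3*2051+1 = 6154 -> collatz(6154)
6154 is even -> collatz(3077)
3077 is odd -> 3*3077+1 = 9232 -> collatz(9232)
9232 is even -> collatz(4616)
4616 is even -> collatz(2308)
2308 is even -> collatz(1154)
1154 is even -> collatz(577)
577 is odd -> 3*577+1 = 1732 -> collatz(1732)
1732 is even -> collatz(866)
866 is even -> collatz(433)
433 is odd -> 3*433+1 = 1300 -> collatz(1300)
1300 is even -> collatz(650)
650 is even -> collatz(325)
325 is odd -> 3*325+1 = 976 -> collatz(976)
976 is even -> collatz(488)
488 is even -> collatz(244)
244 is even -> collatz(122)
122 is even -> collatz(61)
61 is odd -> 3*61+1 = 184 -> collatz(184)
184 is even -> collatz(92)
92 is even -> collatz(46)
46 is even -> collatz(23)
23 is odd -> 3*23+1 = 70 -> collatz(70)
70 is even -> collatz(35)
35 is odd -> 3*35+1 = 106 -> collatz(106)
106 is even -> collatz(53)
53 is odd -> 3*53+1 = 160 -> collatz(160)
160 is even -> collatz(80)
80 is even -> collatz(40)
40 is even -> collatz(20)
20 is even -> collatz(10)
10 is even -> collatz(5)
5 is odd -> 3*5+1 = 16 -> collatz(16)
16 is even -> collatz(8)
8 is even -> collatz(4)
4 is even -> collatz(2)
2 is even -> collatz(1)
Reached 1 after 106 steps
= 106


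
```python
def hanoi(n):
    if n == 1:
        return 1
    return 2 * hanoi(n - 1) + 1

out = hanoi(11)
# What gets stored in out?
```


hanoi(11)
= 2 * hanoi(10) + 1
= 2 * (2 * hanoi(9) + 1) + 1
= 2 * (2 * (2 * hanoi(8) + 1) + 1) + 1
= 2 * (2 * (2 * (2 * hanoi(7) + 1) + 1) + 1) + 1
= 2 * (2 * (2 * (2 * (2 * hanoi(6) + 1) + 1) + 1) + 1) + 1
= 2 * (2 * (2 * (2 * (2 * (2 * hanoi(5) + 1) + 1) + 1) + 1) + 1) + 1
= 2 * (2 * (2 * (2 * (2 * (2 * (2 * hanoi(4) + 1) + 1) + 1) + 1) + 1) + 1) + 1
= 2 * (2 * (2 * (2 * (2 * (2 * (2 * (2 * hanoi(3) + 1) + 1) + 1) + 1) + 1) + 1) + 1) + 1
= 2 * (2 * (2 * (2 * (2 * (2 * (2 * (2 * (2 * hanoi(2) + 1) + 1) + 1) + 1) + 1) + 1) + 1) + 1) + 1
= 2 * (2 * (2 * (2 * (2 * (2 * (2 * (2 * (2 * (2 * hanoi(1) + 1) + 1) + 1) + 1) + 1) + 1) + 1) + 1) + 1) + 1
Now compute bottom-up:
hanoi(1) = 1
hanoi(2) = 2 * 1 + 1 = 3
hanoi(3) = 2 * 3 + 1 = 7
hanoi(4) = 2 * 7 + 1 = 15
hanoi(5) = 2 * 15 + 1 = 31
hanoi(6) = 2 * 31 + 1 = 63
hanoi(7) = 2 * 63 + 1 = 127
hanoi(8) = 2 * 127 + 1 = 255
hanoi(9) = 2 * 255 + 1 = 511
hanoi(10) = 2 * 511 + 1 = 1023
hanoi(11) = 2 * 1023 + 1 = 2047
= 2047


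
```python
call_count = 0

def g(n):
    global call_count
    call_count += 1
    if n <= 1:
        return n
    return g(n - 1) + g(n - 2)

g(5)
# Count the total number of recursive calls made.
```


g(5) calls g(4) and g(3); each non-base call branches into two more.
Let C(k) = total number of calls made by g(k), including the call to g(k) itself.
Base cases: C(0) = 1, C(1) = 1
Recurrence: C(k) = 1 + C(k-1) + C(k-2)
  C(2) = 1 + C(1) + C(0) = 1 + 1 + 1 = 3
  C(3) = 1 + C(2) + C(1) = 1 + 3 + 1 = 5
  C(4) = 1 + C(3) + C(2) = 1 + 5 + 3 = 9
  C(5) = 1 + C(4) + C(3) = 1 + 9 + 5 = 15
Total calls = C(5) = 15


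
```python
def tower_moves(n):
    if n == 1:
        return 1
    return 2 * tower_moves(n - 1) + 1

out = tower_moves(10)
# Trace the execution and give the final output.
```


tower_moves(10)
= 2 * tower_moves(9) + 1
= 2 * (2 * tower_moves(8) + 1) + 1
= 2 * (2 * (2 * tower_moves(7) + 1) + 1) + 1
= 2 * (2 * (2 * (2 * tower_moves(6) + 1) + 1) + 1) + 1
= 2 * (2 * (2 * (2 * (2 * tower_moves(5) + 1) + 1) + 1) + 1) + 1
= 2 * (2 * (2 * (2 * (2 * (2 * tower_moves(4) + 1) + 1) + 1) + 1) + 1) + 1
= 2 * (2 * (2 * (2 * (2 * (2 * (2 * tower_moves(3) + 1) + 1) + 1) + 1) + 1) + 1) + 1
= 2 * (2 * (2 * (2 * (2 * (2 * (2 * (2 * tower_moves(2) + 1) + 1) + 1) + 1) + 1) + 1) + 1) + 1
= 2 * (2 * (2 * (2 * (2 * (2 * (2 * (2 * (2 * tower_moves(1) + 1) + 1) + 1) + 1) + 1) + 1) + 1) + 1) + 1
Now compute bottom-up:
tower_moves(1) = 1
tower_moves(2) = 2 * 1 + 1 = 3
tower_moves(3) = 2 * 3 + 1 = 7
tower_moves(4) = 2 * 7 + 1 = 15
tower_moves(5) = 2 * 15 + 1 = 31
tower_moves(6) = 2 * 31 + 1 = 63
tower_moves(7) = 2 * 63 + 1 = 127
tower_moves(8) = 2 * 127 + 1 = 255
tower_moves(9) = 2 * 255 + 1 = 511
tower_moves(10) = 2 * 511 + 1 = 1023
= 1023


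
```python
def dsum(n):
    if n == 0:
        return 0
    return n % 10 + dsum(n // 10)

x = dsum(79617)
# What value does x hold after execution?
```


dsum(79617)
= 7 + dsum(7961)
= 7 + 1 + dsum(796)
= 7 + 1 + 6 + dsum(79)
= 7 + 1 + 6 + 9 + dsum(7)
= 7 + 1 + 6 + 9 + 7 + dsum(0)
= 7 + 1 + 6 + 9 + 7 + 0
= 30


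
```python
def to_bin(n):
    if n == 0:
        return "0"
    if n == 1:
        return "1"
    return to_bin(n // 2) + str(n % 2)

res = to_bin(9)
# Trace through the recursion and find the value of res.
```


to_bin(9)
= to_bin(4) + "1"
= to_bin(2) + "0" + "1"
= to_bin(1) + "0" + "0" + "1"
= "1" + "0" + "0" + "1"
= "1001"


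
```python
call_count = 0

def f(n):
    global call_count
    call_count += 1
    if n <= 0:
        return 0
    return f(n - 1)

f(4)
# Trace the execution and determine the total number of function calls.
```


f(4) calls f(3) calls ... calls f(0)
Total calls: 4 + 1 (for base case) = 5


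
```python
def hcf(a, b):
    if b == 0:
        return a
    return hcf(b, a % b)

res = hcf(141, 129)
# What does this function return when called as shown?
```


hcf(141, 129)
= hcf(129, 141 % 129) = hcf(129, 12)
= hcf(12, 129 % 12) = hcf(12, 9)
= hcf(9, 12 % 9) = hcf(9, 3)
= hcf(3, 9 % 3) = hcf(3, 0)
b == 0, return a = 3


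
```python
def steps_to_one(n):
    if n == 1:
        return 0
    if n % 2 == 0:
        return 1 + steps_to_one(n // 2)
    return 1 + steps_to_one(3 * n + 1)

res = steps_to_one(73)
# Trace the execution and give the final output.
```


steps_to_one(73)
73 is odd -> 3*73+1 = 220 -> steps_to_one(220)
220 is even -> steps_to_one(110)
110 is even -> steps_to_one(55)
55 is odd -> 3*55+1 = 166 -> steps_to_one(166)
166 is even -> steps_to_one(83)
83 is odd -> 3*83+1 = 250 -> steps_to_one(250)
250 is even -> steps_to_one(125)
125 is odd -> 3*125+1 = 376 -> steps_to_one(376)
376 is even -> steps_to_one(188)
188 is even -> steps_to_one(94)
94 is even -> steps_to_one(47)
47 is odd -> 3*47+1 = 142 -> steps_to_one(142)
142 is even -> steps_to_one(71)
71 is odd -> 3*71+1 = 214 -> steps_to_one(214)
214 is even -> steps_to_one(107)
107 is odd -> 3*107+1 = 322 -> steps_to_one(322)
322 is even -> steps_to_one(161)
161 is odd -> 3*161+1 = 484 -> steps_to_one(484)
484 is even -> steps_to_one(242)
242 is even -> steps_to_one(121)
121 is odd -> 3*121+1 = 364 -> steps_to_one(364)
364 is even -> steps_to_one(182)
182 is even -> steps_to_one(91)
91 is odd -> 3*91+1 = 274 -> steps_to_one(274)
274 is even -> steps_to_one(137)
137 is odd -> 3*137+1 = 412 -> steps_to_one(412)
412 is even -> steps_to_one(206)
206 is even -> steps_to_one(103)
103 is odd -> 3*103+1 = 310 -> steps_to_one(310)
310 is even -> steps_to_one(155)
155 is odd -> 3*155+1 = 466 -> steps_to_one(466)
466 is even -> steps_to_one(233)
233 is odd -> 3*233+1 = 700 -> steps_to_one(700)
700 is even -> steps_to_one(350)
350 is even -> steps_to_one(175)
175 is odd -> 3*175+1 = 526 -> steps_to_one(526)
526 is even -> steps_to_one(263)
263 is odd -> 3*263+1 = 790 -> steps_to_one(790)
790 is even -> steps_to_one(395)
395 is odd -> 3*395+1 = 1186 -> steps_to_one(1186)
1186 is even -> steps_to_one(593)
593 is odd -> 3*593+1 = 1780 -> steps_to_one(1780)
1780 is even -> steps_to_one(890)
890 is even -> steps_to_one(445)
445 is odd -> 3*445+1 = 1336 -> steps_to_one(1336)
1336 is even -> steps_to_one(668)
668 is even -> steps_to_one(334)
334 is even -> steps_to_one(167)
167 is odd -> 3*167+1 = 502 -> steps_to_one(502)
502 is even -> steps_to_one(251)
251 is odd -> 3*251+1 = 754 -> steps_to_one(754)
754 is even -> steps_to_one(377)
377 is odd -> 3*377+1 = 1132 -> steps_to_one(1132)
1132 is even -> steps_to_one(566)
566 is even -> steps_to_one(283)
283 is odd -> 3*283+1 = 850 -> steps_to_one(850)
850 is even -> steps_to_one(425)
425 is odd -> 3*425+1 = 1276 -> steps_to_one(1276)
1276 is even -> steps_to_one(638)
638 is even -> steps_to_one(319)
319 is odd -> 3*319+1 = 958 -> steps_to_one(958)
958 is even -> steps_to_one(479)
479 is odd -> 3*479+1 = 1438 -> steps_to_one(1438)
1438 is even -> steps_to_one(719)
719 is odd -> 3*719+1 = 2158 -> steps_to_one(2158)
2158 is even -> steps_to_one(1079)
1079 is odd -> 3*1079+1 = 3238 -> steps_to_one(3238)
3238 is even -> steps_to_one(1619)
1619 is odd -> 3*1619+1 = 4858 -> steps_to_one(4858)
4858 is even -> steps_to_one(2429)
2429 is odd -> 3*2429+1 = 7288 -> steps_to_one(7288)
7288 is even -> steps_to_one(3644)
3644 is even -> steps_to_one(1822)
1822 is even -> steps_to_one(911)
911 is odd -> 3*911+1 = 2734 -> steps_to_one(2734)
2734 is even -> steps_to_one(1367)
1367 is odd -> 3*1367+1 = 4102 -> steps_to_one(4102)
4102 is even -> steps_to_one(2051)
2051 is odd -> 3*2051+1 = 6154 -> steps_to_one(6154)
6154 is even -> steps_to_one(3077)
3077 is odd -> 3*3077+1 = 9232 -> steps_to_one(9232)
9232 is even -> steps_to_one(4616)
4616 is even -> steps_to_one(2308)
2308 is even -> steps_to_one(1154)
1154 is even -> steps_to_one(577)
577 is odd -> 3*577+1 = 1732 -> steps_to_one(1732)
1732 is even -> steps_to_one(866)
866 is even -> steps_to_one(433)
433 is odd -> 3*433+1 = 1300 -> steps_to_one(1300)
1300 is even -> steps_to_one(650)
650 is even -> steps_to_one(325)
325 is odd -> 3*325+1 = 976 -> steps_to_one(976)
976 is even -> steps_to_one(488)
488 is even -> steps_to_one(244)
244 is even -> steps_to_one(122)
122 is even -> steps_to_one(61)
61 is odd -> 3*61+1 = 184 -> steps_to_one(184)
184 is even -> steps_to_one(92)
92 is even -> steps_to_one(46)
46 is even -> steps_to_one(23)
23 is odd -> 3*23+1 = 70 -> steps_to_one(70)
70 is even -> steps_to_one(35)
35 is odd -> 3*35+1 = 106 -> steps_to_one(106)
106 is even -> steps_to_one(53)
53 is odd -> 3*53+1 = 160 -> steps_to_one(160)
160 is even -> steps_to_one(80)
80 is even -> steps_to_one(40)
40 is even -> steps_to_one(20)
20 is even -> steps_to_one(10)
10 is even -> steps_to_one(5)
5 is odd -> 3*5+1 = 16 -> steps_to_one(16)
16 is even -> steps_to_one(8)
8 is even -> steps_to_one(4)
4 is even -> steps_to_one(2)
2 is even -> steps_to_one(1)
Reached 1 after 115 steps
= 115


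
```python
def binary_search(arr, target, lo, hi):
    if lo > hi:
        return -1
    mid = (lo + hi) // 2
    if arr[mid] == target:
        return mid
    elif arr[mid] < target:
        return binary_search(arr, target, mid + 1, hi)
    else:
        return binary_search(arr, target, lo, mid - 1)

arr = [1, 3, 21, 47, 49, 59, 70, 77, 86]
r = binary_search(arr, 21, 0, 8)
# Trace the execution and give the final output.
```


binary_search(arr, 21, 0, 8)
lo=0, hi=8, mid=4, arr[mid]=49
49 > 21, search left half
lo=0, hi=3, mid=1, arr[mid]=3
3 < 21, search right half
lo=2, hi=3, mid=2, arr[mid]=21
arr[2] == 21, found at index 2
= 2


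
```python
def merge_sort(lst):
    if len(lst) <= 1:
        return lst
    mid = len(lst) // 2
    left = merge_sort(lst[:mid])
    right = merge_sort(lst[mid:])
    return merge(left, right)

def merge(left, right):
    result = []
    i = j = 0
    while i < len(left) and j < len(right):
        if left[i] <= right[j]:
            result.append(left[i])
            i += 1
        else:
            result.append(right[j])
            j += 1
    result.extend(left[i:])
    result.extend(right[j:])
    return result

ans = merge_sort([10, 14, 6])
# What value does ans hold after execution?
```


merge_sort([10, 14, 6])
Split into [10] and [14, 6]
Left sorted: [10]
Right sorted: [6, 14]
Merge [10] and [6, 14]
= [6, 10, 14]


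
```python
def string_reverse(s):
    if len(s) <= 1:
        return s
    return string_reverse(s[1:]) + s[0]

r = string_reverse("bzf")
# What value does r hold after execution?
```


string_reverse("bzf")
= string_reverse("zf") + "b"
= string_reverse("f") + "z" + "b"
= "f" + "z" + "b"
= "fzb"


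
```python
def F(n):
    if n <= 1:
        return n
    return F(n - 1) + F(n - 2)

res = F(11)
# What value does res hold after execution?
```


F(11)
= F(10) + F(9)
= (F(9) + F(8)) + F(9)
Computing bottom-up: F(0)=0, F(1)=1, F(2)=1, F(3)=2, F(4)=3, F(5)=5, F(6)=8, F(7)=13, F(8)=21, F(9)=34, F(10)=55, F(11)=89
= 89


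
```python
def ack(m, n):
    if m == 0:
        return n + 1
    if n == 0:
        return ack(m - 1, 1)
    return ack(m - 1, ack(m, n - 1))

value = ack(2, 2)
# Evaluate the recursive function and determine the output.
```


ack(2, 2)
= ack(1, ack(2, 1))
First compute ack(2, 1) = 5
= ack(1, 5)
= 7


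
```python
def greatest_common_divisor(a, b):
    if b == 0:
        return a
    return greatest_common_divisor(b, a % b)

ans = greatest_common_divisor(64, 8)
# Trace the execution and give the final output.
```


greatest_common_divisor(64, 8)
= greatest_common_divisor(8, 64 % 8) = greatest_common_divisor(8, 0)
b == 0, return a = 8


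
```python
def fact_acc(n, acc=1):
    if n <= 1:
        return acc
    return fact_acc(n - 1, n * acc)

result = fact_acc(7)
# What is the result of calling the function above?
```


fact_acc(7, 1)
= fact_acc(6, 7 * 1) = fact_acc(6, 7)
= fact_acc(5, 6 * 7) = fact_acc(5, 42)
= fact_acc(4, 5 * 42) = fact_acc(4, 210)
= fact_acc(3, 4 * 210) = fact_acc(3, 840)
= fact_acc(2, 3 * 840) = fact_acc(2, 2520)
= fact_acc(1, 2 * 2520) = fact_acc(1, 5040)
n <= 1, return acc = 5040


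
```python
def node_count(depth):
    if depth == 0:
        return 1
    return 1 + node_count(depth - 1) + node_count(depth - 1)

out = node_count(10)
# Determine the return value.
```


node_count(10)
= 1 + node_count(9) + node_count(9)
= 1 + 2 * node_count(9)
node_count(k) = 2^(k+1) - 1
node_count(0) = 1
node_count(1) = 3
node_count(2) = 7
node_count(3) = 15
node_count(4) = 31
node_count(10) = 2^11 - 1 = 2047


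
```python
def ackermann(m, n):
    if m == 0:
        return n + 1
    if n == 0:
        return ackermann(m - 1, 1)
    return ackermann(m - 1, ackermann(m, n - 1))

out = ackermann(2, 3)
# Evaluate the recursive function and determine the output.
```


ackermann(2, 3)
= ackermann(1, ackermann(2, 2))
First compute ackermann(2, 2) = 7
= ackermann(1, 7)
= 9


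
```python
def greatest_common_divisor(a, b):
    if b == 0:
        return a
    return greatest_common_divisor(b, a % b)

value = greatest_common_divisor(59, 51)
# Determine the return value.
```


greatest_common_divisor(59, 51)
= greatest_common_divisor(51, 59 % 51) = greatest_common_divisor(51, 8)
= greatest_common_divisor(8, 51 % 8) = greatest_common_divisor(8, 3)
= greatest_common_divisor(3, 8 % 3) = greatest_common_divisor(3, 2)
= greatest_common_divisor(2, 3 % 2) = greatest_common_divisor(2, 1)
= greatest_common_divisor(1, 2 % 1) = greatest_common_divisor(1, 0)
b == 0, return a = 1


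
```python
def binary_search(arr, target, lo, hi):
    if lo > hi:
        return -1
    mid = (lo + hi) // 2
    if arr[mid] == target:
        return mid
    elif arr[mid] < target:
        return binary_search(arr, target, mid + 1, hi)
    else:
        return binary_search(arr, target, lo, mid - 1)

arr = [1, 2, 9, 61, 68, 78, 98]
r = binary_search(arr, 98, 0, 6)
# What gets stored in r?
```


binary_search(arr, 98, 0, 6)
lo=0, hi=6, mid=3, arr[mid]=61
61 < 98, search right half
lo=4, hi=6, mid=5, arr[mid]=78
78 < 98, search right half
lo=6, hi=6, mid=6, arr[mid]=98
arr[6] == 98, found at index 6
= 6


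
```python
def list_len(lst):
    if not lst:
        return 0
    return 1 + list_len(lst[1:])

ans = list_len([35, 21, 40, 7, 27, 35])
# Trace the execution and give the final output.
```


list_len([35, 21, 40, 7, 27, 35])
= 1 + list_len([21, 40, 7, 27, 35])
= 1 + 1 + list_len([40, 7, 27, 35])
= 1 + 1 + 1 + list_len([7, 27, 35])
= 1 + 1 + 1 + 1 + list_len([27, 35])
= 1 + 1 + 1 + 1 + 1 + list_len([35])
= 1 + 1 + 1 + 1 + 1 + 1 + list_len([])
= 1 + 1 + 1 + 1 + 1 + 1 + 0
= 6


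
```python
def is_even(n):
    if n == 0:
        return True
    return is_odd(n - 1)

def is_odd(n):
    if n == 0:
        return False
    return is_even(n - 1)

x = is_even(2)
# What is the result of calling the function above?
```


is_even(2)
= is_odd(1)
= is_even(0)
n == 0: return True
= True


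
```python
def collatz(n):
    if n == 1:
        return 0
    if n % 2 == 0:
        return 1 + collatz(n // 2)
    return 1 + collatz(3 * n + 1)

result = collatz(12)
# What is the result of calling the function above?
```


collatz(12)
12 is even -> collatz(6)
6 is even -> collatz(3)
3 is odd -> 3*3+1 = 10 -> collatz(10)
10 is even -> collatz(5)
5 is odd -> 3*5+1 = 16 -> collatz(16)
16 is even -> collatz(8)
8 is even -> collatz(4)
4 is even -> collatz(2)
2 is even -> collatz(1)
Reached 1 after 9 steps
= 9


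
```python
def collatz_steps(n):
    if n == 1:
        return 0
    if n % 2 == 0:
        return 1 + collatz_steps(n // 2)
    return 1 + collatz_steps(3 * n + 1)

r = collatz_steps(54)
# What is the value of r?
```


collatz_steps(54)
54 is even -> collatz_steps(27)
27 is odd -> 3*27+1 = 82 -> collatz_steps(82)
82 is even -> collatz_steps(41)
41 is odd -> 3*41+1 = 124 -> collatz_steps(124)
124 is even -> collatz_steps(62)
62 is even -> collatz_steps(31)
31 is odd -> 3*31+1 = 94 -> collatz_steps(94)
94 is even -> collatz_steps(47)
47 is odd -> 3*47+1 = 142 -> collatz_steps(142)
142 is even -> collatz_steps(71)
71 is odd -> 3*71+1 = 214 -> collatz_steps(214)
214 is even -> collatz_steps(107)
107 is odd -> 3*107+1 = 322 -> collatz_steps(322)
322 is even -> collatz_steps(161)
161 is odd -> 3*161+1 = 484 -> collatz_steps(484)
484 is even -> collatz_steps(242)
242 is even -> collatz_steps(121)
121 is odd -> 3*121+1 = 364 -> collatz_steps(364)
364 is even -> collatz_steps(182)
182 is even -> collatz_steps(91)
91 is odd -> 3*91+1 = 274 -> collatz_steps(274)
274 is even -> collatz_steps(137)
137 is odd -> 3*137+1 = 412 -> collatz_steps(412)
412 is even -> collatz_steps(206)
206 is even -> collatz_steps(103)
103 is odd -> 3*103+1 = 310 -> collatz_steps(310)
310 is even -> collatz_steps(155)
155 is odd -> 3*155+1 = 466 -> collatz_steps(466)
466 is even -> collatz_steps(233)
233 is odd -> 3*233+1 = 700 -> collatz_steps(700)
700 is even -> collatz_steps(350)
350 is even -> collatz_steps(175)
175 is odd -> 3*175+1 = 526 -> collatz_steps(526)
526 is even -> collatz_steps(263)
263 is odd -> 3*263+1 = 790 -> collatz_steps(790)
790 is even -> collatz_steps(395)
395 is odd -> 3*395+1 = 1186 -> collatz_steps(1186)
1186 is even -> collatz_steps(593)
593 is odd -> 3*593+1 = 1780 -> collatz_steps(1780)
1780 is even -> collatz_steps(890)
890 is even -> collatz_steps(445)
445 is odd -> 3*445+1 = 1336 -> collatz_steps(1336)
1336 is even -> collatz_steps(668)
668 is even -> collatz_steps(334)
334 is even -> collatz_steps(167)
167 is odd -> 3*167+1 = 502 -> collatz_steps(502)
502 is even -> collatz_steps(251)
251 is odd -> 3*251+1 = 754 -> collatz_steps(754)
754 is even -> collatz_steps(377)
377 is odd -> 3*377+1 = 1132 -> collatz_steps(1132)
1132 is even -> collatz_steps(566)
566 is even -> collatz_steps(283)
283 is odd -> 3*283+1 = 850 -> collatz_steps(850)
850 is even -> collatz_steps(425)
425 is odd -> 3*425+1 = 1276 -> collatz_steps(1276)
1276 is even -> collatz_steps(638)
638 is even -> collatz_steps(319)
319 is odd -> 3*319+1 = 958 -> collatz_steps(958)
958 is even -> collatz_steps(479)
479 is odd -> 3*479+1 = 1438 -> collatz_steps(1438)
1438 is even -> collatz_steps(719)
719 is odd -> 3*719+1 = 2158 -> collatz_steps(2158)
2158 is even -> collatz_steps(1079)
1079 is odd -> 3*1079+1 = 3238 -> collatz_steps(3238)
3238 is even -> collatz_steps(1619)
1619 is odd -> 3*1619+1 = 4858 -> collatz_steps(4858)
4858 is even -> collatz_steps(2429)
2429 is odd -> 3*2429+1 = 7288 -> collatz_steps(7288)
7288 is even -> collatz_steps(3644)
3644 is even -> collatz_steps(1822)
1822 is even -> collatz_steps(911)
911 is odd -> 3*911+1 = 2734 -> collatz_steps(2734)
2734 is even -> collatz_steps(1367)
1367 is odd -> 3*1367+1 = 4102 -> collatz_steps(4102)
4102 is even -> collatz_steps(2051)
2051 is odd -> 3*2051+1 = 6154 -> collatz_steps(6154)
6154 is even -> collatz_steps(3077)
3077 is odd -> 3*3077+1 = 9232 -> collatz_steps(9232)
9232 is even -> collatz_steps(4616)
4616 is even -> collatz_steps(2308)
2308 is even -> collatz_steps(1154)
1154 is even -> collatz_steps(577)
577 is odd -> 3*577+1 = 1732 -> collatz_steps(1732)
1732 is even -> collatz_steps(866)
866 is even -> collatz_steps(433)
433 is odd -> 3*433+1 = 1300 -> collatz_steps(1300)
1300 is even -> collatz_steps(650)
650 is even -> collatz_steps(325)
325 is odd -> 3*325+1 = 976 -> collatz_steps(976)
976 is even -> collatz_steps(488)
488 is even -> collatz_steps(244)
244 is even -> collatz_steps(122)
122 is even -> collatz_steps(61)
61 is odd -> 3*61+1 = 184 -> collatz_steps(184)
184 is even -> collatz_steps(92)
92 is even -> collatz_steps(46)
46 is even -> collatz_steps(23)
23 is odd -> 3*23+1 = 70 -> collatz_steps(70)
70 is even -> collatz_steps(35)
35 is odd -> 3*35+1 = 106 -> collatz_steps(106)
106 is even -> collatz_steps(53)
53 is odd -> 3*53+1 = 160 -> collatz_steps(160)
160 is even -> collatz_steps(80)
80 is even -> collatz_steps(40)
40 is even -> collatz_steps(20)
20 is even -> collatz_steps(10)
10 is even -> collatz_steps(5)
5 is odd -> 3*5+1 = 16 -> collatz_steps(16)
16 is even -> collatz_steps(8)
8 is even -> collatz_steps(4)
4 is even -> collatz_steps(2)
2 is even -> collatz_steps(1)
Reached 1 after 112 steps
= 112


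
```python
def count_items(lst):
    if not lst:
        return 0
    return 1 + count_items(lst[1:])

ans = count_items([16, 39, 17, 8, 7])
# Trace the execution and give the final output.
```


count_items([16, 39, 17, 8, 7])
= 1 + count_items([39, 17, 8, 7])
= 1 + 1 + count_items([17, 8, 7])
= 1 + 1 + 1 + count_items([8, 7])
= 1 + 1 + 1 + 1 + count_items([7])
= 1 + 1 + 1 + 1 + 1 + count_items([])
= 1 + 1 + 1 + 1 + 1 + 0
= 5


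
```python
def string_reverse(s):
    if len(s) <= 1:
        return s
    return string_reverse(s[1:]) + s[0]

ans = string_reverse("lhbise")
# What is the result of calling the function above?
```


string_reverse("lhbise")
= string_reverse("hbise") + "l"
= string_reverse("bise") + "h" + "l"
= string_reverse("ise") + "b" + "h" + "l"
= string_reverse("se") + "i" + "b" + "h" + "l"
= string_reverse("e") + "s" + "i" + "b" + "h" + "l"
= "e" + "s" + "i" + "b" + "h" + "l"
= "esibhl"


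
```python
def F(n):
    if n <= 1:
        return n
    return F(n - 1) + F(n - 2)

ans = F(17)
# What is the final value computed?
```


F(17)
= F(16) + F(15)
= (F(15) + F(14)) + F(15)
Computing bottom-up: F(0)=0, F(1)=1, F(2)=1, F(3)=2, F(4)=3, F(5)=5, F(6)=8, F(7)=13, F(8)=21, F(9)=34, F(10)=55, F(11)=89, F(12)=144, F(13)=233, F(14)=377, F(15)=610, F(16)=987, F(17)=1597
= 1597


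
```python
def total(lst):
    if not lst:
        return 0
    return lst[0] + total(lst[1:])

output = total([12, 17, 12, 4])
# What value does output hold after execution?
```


total([12, 17, 12, 4])
= 12 + total([17, 12, 4])
= 12 + 17 + total([12, 4])
= 12 + 17 + 12 + total([4])
= 12 + 17 + 12 + 4 + total([])
= 12 + 17 + 12 + 4 + 0
= 45


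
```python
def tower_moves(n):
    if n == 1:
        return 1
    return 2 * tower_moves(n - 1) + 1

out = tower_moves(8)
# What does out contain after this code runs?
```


tower_moves(8)
= 2 * tower_moves(7) + 1
= 2 * (2 * tower_moves(6) + 1) + 1
= 2 * (2 * (2 * tower_moves(5) + 1) + 1) + 1
= 2 * (2 * (2 * (2 * tower_moves(4) + 1) + 1) + 1) + 1
= 2 * (2 * (2 * (2 * (2 * tower_moves(3) + 1) + 1) + 1) + 1) + 1
= 2 * (2 * (2 * (2 * (2 * (2 * tower_moves(2) + 1) + 1) + 1) + 1) + 1) + 1
= 2 * (2 * (2 * (2 * (2 * (2 * (2 * tower_moves(1) + 1) + 1) + 1) + 1) + 1) + 1) + 1
Now compute bottom-up:
tower_moves(1) = 1
tower_moves(2) = 2 * 1 + 1 = 3
tower_moves(3) = 2 * 3 + 1 = 7
tower_moves(4) = 2 * 7 + 1 = 15
tower_moves(5) = 2 * 15 + 1 = 31
tower_moves(6) = 2 * 31 + 1 = 63
tower_moves(7) = 2 * 63 + 1 = 127
tower_moves(8) = 2 * 127 + 1 = 255
= 255


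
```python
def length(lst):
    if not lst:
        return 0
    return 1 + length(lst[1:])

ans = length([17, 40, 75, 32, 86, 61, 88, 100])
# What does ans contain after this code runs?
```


length([17, 40, 75, 32, 86, 61, 88, 100])
= 1 + length([40, 75, 32, 86, 61, 88, 100])
= 1 + 1 + length([75, 32, 86, 61, 88, 100])
= 1 + 1 + 1 + length([32, 86, 61, 88, 100])
= 1 + 1 + 1 + 1 + length([86, 61, 88, 100])
= 1 + 1 + 1 + 1 + 1 + length([61, 88, 100])
= 1 + 1 + 1 + 1 + 1 + 1 + length([88, 100])
= 1 + 1 + 1 + 1 + 1 + 1 + 1 + length([100])
= 1 + 1 + 1 + 1 + 1 + 1 + 1 + 1 + length([])
= 1 + 1 + 1 + 1 + 1 + 1 + 1 + 1 + 0
= 8


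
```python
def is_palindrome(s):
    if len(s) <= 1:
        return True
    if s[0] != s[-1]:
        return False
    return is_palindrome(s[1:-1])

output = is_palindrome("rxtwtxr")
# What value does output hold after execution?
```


is_palindrome("rxtwtxr")
"rxtwtxr": s[0]='r' == s[-1]='r' -> is_palindrome("xtwtx")
"xtwtx": s[0]='x' == s[-1]='x' -> is_palindrome("twt")
"twt": s[0]='t' == s[-1]='t' -> is_palindrome("w")
"w": len <= 1 -> True
= True


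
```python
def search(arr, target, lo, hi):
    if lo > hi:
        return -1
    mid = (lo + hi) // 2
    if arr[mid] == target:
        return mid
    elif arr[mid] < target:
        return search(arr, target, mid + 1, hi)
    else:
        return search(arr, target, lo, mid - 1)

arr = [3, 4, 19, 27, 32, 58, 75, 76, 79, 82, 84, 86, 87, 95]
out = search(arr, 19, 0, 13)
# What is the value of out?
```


search(arr, 19, 0, 13)
lo=0, hi=13, mid=6, arr[mid]=75
75 > 19, search left half
lo=0, hi=5, mid=2, arr[mid]=19
arr[2] == 19, found at index 2
= 2


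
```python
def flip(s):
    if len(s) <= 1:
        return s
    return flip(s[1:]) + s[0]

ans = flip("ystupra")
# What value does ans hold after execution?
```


flip("ystupra")
= flip("stupra") + "y"
= flip("tupra") + "s" + "y"
= flip("upra") + "t" + "s" + "y"
= flip("pra") + "u" + "t" + "s" + "y"
= flip("ra") + "p" + "u" + "t" + "s" + "y"
= flip("a") + "r" + "p" + "u" + "t" + "s" + "y"
= "a" + "r" + "p" + "u" + "t" + "s" + "y"
= "arputsy"


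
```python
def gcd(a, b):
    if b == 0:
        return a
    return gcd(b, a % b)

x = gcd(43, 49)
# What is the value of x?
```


gcd(43, 49)
= gcd(49, 43 % 49) = gcd(49, 43)
= gcd(43, 49 % 43) = gcd(43, 6)
= gcd(6, 43 % 6) = gcd(6, 1)
= gcd(1, 6 % 1) = gcd(1, 0)
b == 0, return a = 1


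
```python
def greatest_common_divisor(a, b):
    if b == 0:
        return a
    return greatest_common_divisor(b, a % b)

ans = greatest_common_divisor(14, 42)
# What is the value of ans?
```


greatest_common_divisor(14, 42)
= greatest_common_divisor(42, 14 % 42) = greatest_common_divisor(42, 14)
= greatest_common_divisor(14, 42 % 14) = greatest_common_divisor(14, 0)
b == 0, return a = 14
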